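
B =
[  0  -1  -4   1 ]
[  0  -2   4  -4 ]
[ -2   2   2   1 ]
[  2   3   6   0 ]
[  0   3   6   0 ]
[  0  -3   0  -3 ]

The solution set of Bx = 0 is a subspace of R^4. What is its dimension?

Row reduce to echelon form.
Swap R1 ↔ R3
R4 ← R4 + R1: [0, 5, 8, 1]
R3 ← R3 − (1/2)·R2: [0, 0, -6, 3]
R4 ← R4 + (5/2)·R2: [0, 0, 18, -9]
R5 ← R5 + (3/2)·R2: [0, 0, 12, -6]
R6 ← R6 − (3/2)·R2: [0, 0, -6, 3]
R4 ← R4 + (3)·R3: [0, 0, 0, 0]
R5 ← R5 + (2)·R3: [0, 0, 0, 0]
R6 ← R6 − R3: [0, 0, 0, 0]
3 nonzero rows, so rank(B) = 3.
B has 4 columns; by rank–nullity, nullity = 4 − 3 = 1.

1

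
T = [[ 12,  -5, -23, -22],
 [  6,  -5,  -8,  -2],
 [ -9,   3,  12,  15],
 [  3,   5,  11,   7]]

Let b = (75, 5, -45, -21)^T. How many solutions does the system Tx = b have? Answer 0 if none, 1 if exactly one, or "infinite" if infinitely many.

1

Row reduce the augmented matrix [T | b].
R2 ← R2 − (1/2)·R1: [0, -5/2, 7/2, 9, -65/2]
R3 ← R3 + (3/4)·R1: [0, -3/4, -21/4, -3/2, 45/4]
R4 ← R4 − (1/4)·R1: [0, 25/4, 67/4, 25/2, -159/4]
R3 ← R3 − (3/10)·R2: [0, 0, -63/10, -21/5, 21]
R4 ← R4 + (5/2)·R2: [0, 0, 51/2, 35, -121]
R4 ← R4 + (85/21)·R3: [0, 0, 0, 18, -36]
The echelon form has 4 nonzero rows, and every pivot lies in the first 4 columns, so rank(T) = rank([T|b]) = 4.
The system is consistent.
rank = 4 = number of unknowns, so the solution is unique.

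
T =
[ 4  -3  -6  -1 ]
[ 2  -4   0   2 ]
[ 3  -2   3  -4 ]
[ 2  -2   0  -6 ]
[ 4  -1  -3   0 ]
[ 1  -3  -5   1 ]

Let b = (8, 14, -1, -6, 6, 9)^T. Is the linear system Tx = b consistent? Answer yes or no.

Row reduce the augmented matrix [T | b].
R2 ← R2 − (1/2)·R1: [0, -5/2, 3, 5/2, 10]
R3 ← R3 − (3/4)·R1: [0, 1/4, 15/2, -13/4, -7]
R4 ← R4 − (1/2)·R1: [0, -1/2, 3, -11/2, -10]
R5 ← R5 − R1: [0, 2, 3, 1, -2]
R6 ← R6 − (1/4)·R1: [0, -9/4, -7/2, 5/4, 7]
R3 ← R3 + (1/10)·R2: [0, 0, 39/5, -3, -6]
R4 ← R4 − (1/5)·R2: [0, 0, 12/5, -6, -12]
R5 ← R5 + (4/5)·R2: [0, 0, 27/5, 3, 6]
R6 ← R6 − (9/10)·R2: [0, 0, -31/5, -1, -2]
R4 ← R4 − (4/13)·R3: [0, 0, 0, -66/13, -132/13]
R5 ← R5 − (9/13)·R3: [0, 0, 0, 66/13, 132/13]
R6 ← R6 + (31/39)·R3: [0, 0, 0, -44/13, -88/13]
R5 ← R5 + R4: [0, 0, 0, 0, 0]
R6 ← R6 − (2/3)·R4: [0, 0, 0, 0, 0]
The echelon form has 4 nonzero rows, and every pivot lies in the first 4 columns, so rank(T) = rank([T|b]) = 4.
The system is consistent.

yes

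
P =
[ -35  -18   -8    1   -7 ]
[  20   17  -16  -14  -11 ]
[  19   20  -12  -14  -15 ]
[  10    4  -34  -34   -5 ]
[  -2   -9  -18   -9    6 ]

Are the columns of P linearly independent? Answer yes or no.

yes

Row reduce P to echelon form.
R2 ← R2 + (4/7)·R1: [0, 47/7, -144/7, -94/7, -15]
R3 ← R3 + (19/35)·R1: [0, 358/35, -572/35, -471/35, -94/5]
R4 ← R4 + (2/7)·R1: [0, -8/7, -254/7, -236/7, -7]
R5 ← R5 − (2/35)·R1: [0, -279/35, -614/35, -317/35, 32/5]
R3 ← R3 − (358/235)·R2: [0, 0, 3524/235, 7, 952/235]
R4 ← R4 + (8/47)·R2: [0, 0, -1870/47, -36, -449/47]
R5 ← R5 + (279/235)·R2: [0, 0, -9862/235, -25, -2681/235]
R4 ← R4 + (4675/1762)·R3: [0, 0, 0, -30707/1762, 1053/881]
R5 ← R5 + (4931/1762)·R3: [0, 0, 0, -9533/1762, -63/881]
R5 ← R5 − (9533/30707)·R4: [0, 0, 0, 0, -13590/30707]
5 pivots among 5 columns.
Every column is a pivot column, so the columns are linearly independent.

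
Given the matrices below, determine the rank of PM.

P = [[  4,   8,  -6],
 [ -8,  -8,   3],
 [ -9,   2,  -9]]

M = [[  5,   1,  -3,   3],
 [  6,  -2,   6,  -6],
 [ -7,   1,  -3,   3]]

First compute PM:
[[110, -18,  54, -54],
 [-109,  11, -33,  33],
 [ 30, -22,  66, -66]]
Now row reduce the product.
R2 ← R2 + (109/110)·R1: [0, -376/55, 1128/55, -1128/55]
R3 ← R3 − (3/11)·R1: [0, -188/11, 564/11, -564/11]
R3 ← R3 − (5/2)·R2: [0, 0, 0, 0]
2 nonzero rows, so rank(PM) = 2.

2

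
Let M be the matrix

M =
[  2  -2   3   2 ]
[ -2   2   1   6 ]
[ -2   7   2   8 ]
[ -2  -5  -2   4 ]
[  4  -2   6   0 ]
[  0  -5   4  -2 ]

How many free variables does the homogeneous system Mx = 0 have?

Row reduce to echelon form.
R2 ← R2 + R1: [0, 0, 4, 8]
R3 ← R3 + R1: [0, 5, 5, 10]
R4 ← R4 + R1: [0, -7, 1, 6]
R5 ← R5 − (2)·R1: [0, 2, 0, -4]
Swap R2 ↔ R3
R4 ← R4 + (7/5)·R2: [0, 0, 8, 20]
R5 ← R5 − (2/5)·R2: [0, 0, -2, -8]
R6 ← R6 + R2: [0, 0, 9, 8]
R4 ← R4 − (2)·R3: [0, 0, 0, 4]
R5 ← R5 + (1/2)·R3: [0, 0, 0, -4]
R6 ← R6 − (9/4)·R3: [0, 0, 0, -10]
R5 ← R5 + R4: [0, 0, 0, 0]
R6 ← R6 + (5/2)·R4: [0, 0, 0, 0]
4 nonzero rows, so rank(M) = 4.
M has 4 columns; by rank–nullity, nullity = 4 − 4 = 0.

0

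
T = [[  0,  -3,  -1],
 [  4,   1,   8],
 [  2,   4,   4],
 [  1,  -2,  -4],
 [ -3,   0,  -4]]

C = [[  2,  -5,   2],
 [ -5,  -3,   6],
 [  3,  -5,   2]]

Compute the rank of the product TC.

First compute TC:
[[ 12,  14, -20],
 [ 27, -63,  30],
 [ -4, -42,  36],
 [  0,  21, -18],
 [-18,  35, -14]]
Now row reduce the product.
R2 ← R2 − (9/4)·R1: [0, -189/2, 75]
R3 ← R3 + (1/3)·R1: [0, -112/3, 88/3]
R5 ← R5 + (3/2)·R1: [0, 56, -44]
R3 ← R3 − (32/81)·R2: [0, 0, -8/27]
R4 ← R4 + (2/9)·R2: [0, 0, -4/3]
R5 ← R5 + (16/27)·R2: [0, 0, 4/9]
R4 ← R4 − (9/2)·R3: [0, 0, 0]
R5 ← R5 + (3/2)·R3: [0, 0, 0]
3 nonzero rows, so rank(TC) = 3.

3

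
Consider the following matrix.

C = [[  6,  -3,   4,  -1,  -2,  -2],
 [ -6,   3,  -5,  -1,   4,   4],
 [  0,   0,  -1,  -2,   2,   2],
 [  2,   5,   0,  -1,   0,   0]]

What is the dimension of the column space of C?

3

Row reduce to echelon form.
R2 ← R2 + R1: [0, 0, -1, -2, 2, 2]
R4 ← R4 − (1/3)·R1: [0, 6, -4/3, -2/3, 2/3, 2/3]
Swap R2 ↔ R4
R4 ← R4 − R3: [0, 0, 0, 0, 0, 0]
Echelon form has 3 nonzero rows, so rank(C) = 3.
The column space has dimension equal to the rank: 3.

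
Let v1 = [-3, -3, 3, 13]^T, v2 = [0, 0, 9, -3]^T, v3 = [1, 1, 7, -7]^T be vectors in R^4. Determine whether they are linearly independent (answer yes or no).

Form the matrix with these vectors as rows and row reduce.
R3 ← R3 + (1/3)·R1: [0, 0, 8, -8/3]
R3 ← R3 − (8/9)·R2: [0, 0, 0, 0]
2 nonzero rows, so the 3 vectors span a space of dimension 2.
Since 2 < 3, the vectors are linearly dependent.

no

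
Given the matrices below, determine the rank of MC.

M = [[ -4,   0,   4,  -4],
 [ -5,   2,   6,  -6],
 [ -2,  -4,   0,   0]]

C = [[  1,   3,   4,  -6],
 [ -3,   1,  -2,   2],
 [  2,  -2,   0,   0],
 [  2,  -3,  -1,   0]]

First compute MC:
[[ -4,  -8, -12,  24],
 [-11,  -7, -18,  34],
 [ 10, -10,   0,   4]]
Now row reduce the product.
R2 ← R2 − (11/4)·R1: [0, 15, 15, -32]
R3 ← R3 + (5/2)·R1: [0, -30, -30, 64]
R3 ← R3 + (2)·R2: [0, 0, 0, 0]
2 nonzero rows, so rank(MC) = 2.

2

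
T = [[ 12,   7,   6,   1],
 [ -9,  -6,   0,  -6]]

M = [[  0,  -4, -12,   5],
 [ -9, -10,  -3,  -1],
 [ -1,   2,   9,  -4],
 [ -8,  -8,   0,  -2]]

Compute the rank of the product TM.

First compute TM:
[[-77, -114, -111,  27],
 [102, 144, 126, -27]]
Now row reduce the product.
R2 ← R2 + (102/77)·R1: [0, -540/77, -1620/77, 675/77]
2 nonzero rows, so rank(TM) = 2.

2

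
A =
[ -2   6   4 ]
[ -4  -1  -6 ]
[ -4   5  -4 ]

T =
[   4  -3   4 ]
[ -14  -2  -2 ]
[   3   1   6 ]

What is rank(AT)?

3

First compute AT:
[[-80,  -2,   4],
 [-20,   8, -50],
 [-98,  -2, -50]]
Now row reduce the product.
R2 ← R2 − (1/4)·R1: [0, 17/2, -51]
R3 ← R3 − (49/40)·R1: [0, 9/20, -549/10]
R3 ← R3 − (9/170)·R2: [0, 0, -261/5]
3 nonzero rows, so rank(AT) = 3.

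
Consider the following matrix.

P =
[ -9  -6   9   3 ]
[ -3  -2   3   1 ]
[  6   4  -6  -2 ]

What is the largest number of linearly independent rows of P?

1

Row reduce to echelon form.
R2 ← R2 − (1/3)·R1: [0, 0, 0, 0]
R3 ← R3 + (2/3)·R1: [0, 0, 0, 0]
Echelon form has 1 nonzero row, so rank(P) = 1.
The rank gives the maximum number of linearly independent rows: 1.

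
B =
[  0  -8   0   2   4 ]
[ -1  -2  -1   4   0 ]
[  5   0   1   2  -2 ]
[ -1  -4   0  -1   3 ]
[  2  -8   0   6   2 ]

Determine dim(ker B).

1

Row reduce to echelon form.
Swap R1 ↔ R2
R3 ← R3 + (5)·R1: [0, -10, -4, 22, -2]
R4 ← R4 − R1: [0, -2, 1, -5, 3]
R5 ← R5 + (2)·R1: [0, -12, -2, 14, 2]
R3 ← R3 − (5/4)·R2: [0, 0, -4, 39/2, -7]
R4 ← R4 − (1/4)·R2: [0, 0, 1, -11/2, 2]
R5 ← R5 − (3/2)·R2: [0, 0, -2, 11, -4]
R4 ← R4 + (1/4)·R3: [0, 0, 0, -5/8, 1/4]
R5 ← R5 − (1/2)·R3: [0, 0, 0, 5/4, -1/2]
R5 ← R5 + (2)·R4: [0, 0, 0, 0, 0]
4 nonzero rows, so rank(B) = 4.
B has 5 columns; by rank–nullity, nullity = 5 − 4 = 1.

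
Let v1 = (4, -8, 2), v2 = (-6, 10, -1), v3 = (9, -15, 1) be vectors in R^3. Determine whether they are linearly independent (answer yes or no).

yes

Form the matrix with these vectors as rows and row reduce.
R2 ← R2 + (3/2)·R1: [0, -2, 2]
R3 ← R3 − (9/4)·R1: [0, 3, -7/2]
R3 ← R3 + (3/2)·R2: [0, 0, -1/2]
3 nonzero rows, so the 3 vectors span a space of dimension 3.
Since 3 = 3, the vectors are linearly independent.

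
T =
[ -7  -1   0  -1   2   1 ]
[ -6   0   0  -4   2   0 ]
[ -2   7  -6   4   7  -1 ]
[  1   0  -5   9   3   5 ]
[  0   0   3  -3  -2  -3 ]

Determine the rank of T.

4

Row reduce to echelon form.
R2 ← R2 − (6/7)·R1: [0, 6/7, 0, -22/7, 2/7, -6/7]
R3 ← R3 − (2/7)·R1: [0, 51/7, -6, 30/7, 45/7, -9/7]
R4 ← R4 + (1/7)·R1: [0, -1/7, -5, 62/7, 23/7, 36/7]
R3 ← R3 − (17/2)·R2: [0, 0, -6, 31, 4, 6]
R4 ← R4 + (1/6)·R2: [0, 0, -5, 25/3, 10/3, 5]
R4 ← R4 − (5/6)·R3: [0, 0, 0, -35/2, 0, 0]
R5 ← R5 + (1/2)·R3: [0, 0, 0, 25/2, 0, 0]
R5 ← R5 + (5/7)·R4: [0, 0, 0, 0, 0, 0]
Echelon form has 4 nonzero rows, so rank(T) = 4.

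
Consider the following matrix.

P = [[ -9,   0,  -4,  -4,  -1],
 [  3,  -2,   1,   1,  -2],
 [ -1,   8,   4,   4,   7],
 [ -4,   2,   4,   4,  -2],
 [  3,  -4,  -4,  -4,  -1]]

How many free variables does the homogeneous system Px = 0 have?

Row reduce to echelon form.
R2 ← R2 + (1/3)·R1: [0, -2, -1/3, -1/3, -7/3]
R3 ← R3 − (1/9)·R1: [0, 8, 40/9, 40/9, 64/9]
R4 ← R4 − (4/9)·R1: [0, 2, 52/9, 52/9, -14/9]
R5 ← R5 + (1/3)·R1: [0, -4, -16/3, -16/3, -4/3]
R3 ← R3 + (4)·R2: [0, 0, 28/9, 28/9, -20/9]
R4 ← R4 + R2: [0, 0, 49/9, 49/9, -35/9]
R5 ← R5 − (2)·R2: [0, 0, -14/3, -14/3, 10/3]
R4 ← R4 − (7/4)·R3: [0, 0, 0, 0, 0]
R5 ← R5 + (3/2)·R3: [0, 0, 0, 0, 0]
3 nonzero rows, so rank(P) = 3.
P has 5 columns; by rank–nullity, nullity = 5 − 3 = 2.

2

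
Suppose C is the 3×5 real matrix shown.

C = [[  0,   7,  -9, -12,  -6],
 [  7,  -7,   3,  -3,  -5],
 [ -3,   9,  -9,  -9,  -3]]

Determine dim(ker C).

3

Row reduce to echelon form.
Swap R1 ↔ R2
R3 ← R3 + (3/7)·R1: [0, 6, -54/7, -72/7, -36/7]
R3 ← R3 − (6/7)·R2: [0, 0, 0, 0, 0]
2 nonzero rows, so rank(C) = 2.
C has 5 columns; by rank–nullity, nullity = 5 − 2 = 3.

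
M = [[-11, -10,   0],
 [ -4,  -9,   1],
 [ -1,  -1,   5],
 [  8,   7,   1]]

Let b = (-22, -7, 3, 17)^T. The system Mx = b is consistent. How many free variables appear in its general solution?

0

Row reduce the augmented matrix [M | b].
R2 ← R2 − (4/11)·R1: [0, -59/11, 1, 1]
R3 ← R3 − (1/11)·R1: [0, -1/11, 5, 5]
R4 ← R4 + (8/11)·R1: [0, -3/11, 1, 1]
R3 ← R3 − (1/59)·R2: [0, 0, 294/59, 294/59]
R4 ← R4 − (3/59)·R2: [0, 0, 56/59, 56/59]
R4 ← R4 − (4/21)·R3: [0, 0, 0, 0]
The echelon form has 3 nonzero rows, and every pivot lies in the first 3 columns, so rank(M) = rank([M|b]) = 3.
The system is consistent.
Free variables = (unknowns) − (rank) = 3 − 3 = 0.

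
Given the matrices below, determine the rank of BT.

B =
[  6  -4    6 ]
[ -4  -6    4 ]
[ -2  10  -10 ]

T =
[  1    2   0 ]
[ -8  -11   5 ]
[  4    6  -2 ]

2

First compute BT:
[[ 62,  92, -32],
 [ 60,  82, -38],
 [-122, -174,  70]]
Now row reduce the product.
R2 ← R2 − (30/31)·R1: [0, -218/31, -218/31]
R3 ← R3 + (61/31)·R1: [0, 218/31, 218/31]
R3 ← R3 + R2: [0, 0, 0]
2 nonzero rows, so rank(BT) = 2.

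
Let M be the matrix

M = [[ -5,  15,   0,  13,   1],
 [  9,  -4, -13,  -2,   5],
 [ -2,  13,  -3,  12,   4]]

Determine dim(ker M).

Row reduce to echelon form.
R2 ← R2 + (9/5)·R1: [0, 23, -13, 107/5, 34/5]
R3 ← R3 − (2/5)·R1: [0, 7, -3, 34/5, 18/5]
R3 ← R3 − (7/23)·R2: [0, 0, 22/23, 33/115, 176/115]
3 nonzero rows, so rank(M) = 3.
M has 5 columns; by rank–nullity, nullity = 5 − 3 = 2.

2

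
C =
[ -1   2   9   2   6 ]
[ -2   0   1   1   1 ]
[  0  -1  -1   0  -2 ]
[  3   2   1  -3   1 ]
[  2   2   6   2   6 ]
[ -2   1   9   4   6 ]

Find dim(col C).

Row reduce to echelon form.
R2 ← R2 − (2)·R1: [0, -4, -17, -3, -11]
R4 ← R4 + (3)·R1: [0, 8, 28, 3, 19]
R5 ← R5 + (2)·R1: [0, 6, 24, 6, 18]
R6 ← R6 − (2)·R1: [0, -3, -9, 0, -6]
R3 ← R3 − (1/4)·R2: [0, 0, 13/4, 3/4, 3/4]
R4 ← R4 + (2)·R2: [0, 0, -6, -3, -3]
R5 ← R5 + (3/2)·R2: [0, 0, -3/2, 3/2, 3/2]
R6 ← R6 − (3/4)·R2: [0, 0, 15/4, 9/4, 9/4]
R4 ← R4 + (24/13)·R3: [0, 0, 0, -21/13, -21/13]
R5 ← R5 + (6/13)·R3: [0, 0, 0, 24/13, 24/13]
R6 ← R6 − (15/13)·R3: [0, 0, 0, 18/13, 18/13]
R5 ← R5 + (8/7)·R4: [0, 0, 0, 0, 0]
R6 ← R6 + (6/7)·R4: [0, 0, 0, 0, 0]
Echelon form has 4 nonzero rows, so rank(C) = 4.
The column space has dimension equal to the rank: 4.

4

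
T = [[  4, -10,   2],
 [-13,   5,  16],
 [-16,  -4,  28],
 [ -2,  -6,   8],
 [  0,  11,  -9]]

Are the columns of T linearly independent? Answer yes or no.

no

Row reduce T to echelon form.
R2 ← R2 + (13/4)·R1: [0, -55/2, 45/2]
R3 ← R3 + (4)·R1: [0, -44, 36]
R4 ← R4 + (1/2)·R1: [0, -11, 9]
R3 ← R3 − (8/5)·R2: [0, 0, 0]
R4 ← R4 − (2/5)·R2: [0, 0, 0]
R5 ← R5 + (2/5)·R2: [0, 0, 0]
2 pivots among 3 columns.
Only 2 < 3 pivot columns, so the columns are linearly dependent.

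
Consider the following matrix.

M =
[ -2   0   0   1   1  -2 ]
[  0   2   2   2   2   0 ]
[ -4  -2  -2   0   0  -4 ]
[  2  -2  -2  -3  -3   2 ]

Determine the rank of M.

Row reduce to echelon form.
R3 ← R3 − (2)·R1: [0, -2, -2, -2, -2, 0]
R4 ← R4 + R1: [0, -2, -2, -2, -2, 0]
R3 ← R3 + R2: [0, 0, 0, 0, 0, 0]
R4 ← R4 + R2: [0, 0, 0, 0, 0, 0]
Echelon form has 2 nonzero rows, so rank(M) = 2.

2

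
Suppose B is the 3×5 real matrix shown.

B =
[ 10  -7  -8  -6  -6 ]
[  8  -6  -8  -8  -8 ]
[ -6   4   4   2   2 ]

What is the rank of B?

2

Row reduce to echelon form.
R2 ← R2 − (4/5)·R1: [0, -2/5, -8/5, -16/5, -16/5]
R3 ← R3 + (3/5)·R1: [0, -1/5, -4/5, -8/5, -8/5]
R3 ← R3 − (1/2)·R2: [0, 0, 0, 0, 0]
Echelon form has 2 nonzero rows, so rank(B) = 2.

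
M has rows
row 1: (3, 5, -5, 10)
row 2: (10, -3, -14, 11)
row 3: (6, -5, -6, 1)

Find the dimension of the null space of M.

Row reduce to echelon form.
R2 ← R2 − (10/3)·R1: [0, -59/3, 8/3, -67/3]
R3 ← R3 − (2)·R1: [0, -15, 4, -19]
R3 ← R3 − (45/59)·R2: [0, 0, 116/59, -116/59]
3 nonzero rows, so rank(M) = 3.
M has 4 columns; by rank–nullity, nullity = 4 − 3 = 1.

1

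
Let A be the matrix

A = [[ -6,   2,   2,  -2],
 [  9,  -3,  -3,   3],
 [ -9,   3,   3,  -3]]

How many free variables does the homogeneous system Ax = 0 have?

Row reduce to echelon form.
R2 ← R2 + (3/2)·R1: [0, 0, 0, 0]
R3 ← R3 − (3/2)·R1: [0, 0, 0, 0]
1 nonzero row, so rank(A) = 1.
A has 4 columns; by rank–nullity, nullity = 4 − 1 = 3.

3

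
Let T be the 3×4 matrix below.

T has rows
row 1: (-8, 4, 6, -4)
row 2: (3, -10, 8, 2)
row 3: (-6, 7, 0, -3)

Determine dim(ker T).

Row reduce to echelon form.
R2 ← R2 + (3/8)·R1: [0, -17/2, 41/4, 1/2]
R3 ← R3 − (3/4)·R1: [0, 4, -9/2, 0]
R3 ← R3 + (8/17)·R2: [0, 0, 11/34, 4/17]
3 nonzero rows, so rank(T) = 3.
T has 4 columns; by rank–nullity, nullity = 4 − 3 = 1.

1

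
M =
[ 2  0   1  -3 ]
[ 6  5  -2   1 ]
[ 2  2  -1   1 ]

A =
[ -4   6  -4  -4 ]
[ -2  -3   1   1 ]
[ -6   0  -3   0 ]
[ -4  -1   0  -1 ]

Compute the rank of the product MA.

2

First compute MA:
[[ -2,  15, -11,  -5],
 [-26,  20, -13, -20],
 [-10,   5,  -3,  -7]]
Now row reduce the product.
R2 ← R2 − (13)·R1: [0, -175, 130, 45]
R3 ← R3 − (5)·R1: [0, -70, 52, 18]
R3 ← R3 − (2/5)·R2: [0, 0, 0, 0]
2 nonzero rows, so rank(MA) = 2.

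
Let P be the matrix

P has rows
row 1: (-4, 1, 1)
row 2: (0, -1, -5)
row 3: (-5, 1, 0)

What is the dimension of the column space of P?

2

Row reduce to echelon form.
R3 ← R3 − (5/4)·R1: [0, -1/4, -5/4]
R3 ← R3 − (1/4)·R2: [0, 0, 0]
Echelon form has 2 nonzero rows, so rank(P) = 2.
The column space has dimension equal to the rank: 2.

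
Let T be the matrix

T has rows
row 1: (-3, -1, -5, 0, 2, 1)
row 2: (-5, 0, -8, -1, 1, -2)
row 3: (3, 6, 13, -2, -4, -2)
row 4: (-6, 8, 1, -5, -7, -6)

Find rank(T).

4

Row reduce to echelon form.
R2 ← R2 − (5/3)·R1: [0, 5/3, 1/3, -1, -7/3, -11/3]
R3 ← R3 + R1: [0, 5, 8, -2, -2, -1]
R4 ← R4 − (2)·R1: [0, 10, 11, -5, -11, -8]
R3 ← R3 − (3)·R2: [0, 0, 7, 1, 5, 10]
R4 ← R4 − (6)·R2: [0, 0, 9, 1, 3, 14]
R4 ← R4 − (9/7)·R3: [0, 0, 0, -2/7, -24/7, 8/7]
Echelon form has 4 nonzero rows, so rank(T) = 4.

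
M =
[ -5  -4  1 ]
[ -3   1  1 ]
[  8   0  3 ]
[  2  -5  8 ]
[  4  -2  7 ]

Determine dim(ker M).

Row reduce to echelon form.
R2 ← R2 − (3/5)·R1: [0, 17/5, 2/5]
R3 ← R3 + (8/5)·R1: [0, -32/5, 23/5]
R4 ← R4 + (2/5)·R1: [0, -33/5, 42/5]
R5 ← R5 + (4/5)·R1: [0, -26/5, 39/5]
R3 ← R3 + (32/17)·R2: [0, 0, 91/17]
R4 ← R4 + (33/17)·R2: [0, 0, 156/17]
R5 ← R5 + (26/17)·R2: [0, 0, 143/17]
R4 ← R4 − (12/7)·R3: [0, 0, 0]
R5 ← R5 − (11/7)·R3: [0, 0, 0]
3 nonzero rows, so rank(M) = 3.
M has 3 columns; by rank–nullity, nullity = 3 − 3 = 0.

0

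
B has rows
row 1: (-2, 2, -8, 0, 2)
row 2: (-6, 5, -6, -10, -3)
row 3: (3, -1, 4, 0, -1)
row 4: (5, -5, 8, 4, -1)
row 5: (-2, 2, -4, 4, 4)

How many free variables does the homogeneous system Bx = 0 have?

Row reduce to echelon form.
R2 ← R2 − (3)·R1: [0, -1, 18, -10, -9]
R3 ← R3 + (3/2)·R1: [0, 2, -8, 0, 2]
R4 ← R4 + (5/2)·R1: [0, 0, -12, 4, 4]
R5 ← R5 − R1: [0, 0, 4, 4, 2]
R3 ← R3 + (2)·R2: [0, 0, 28, -20, -16]
R4 ← R4 + (3/7)·R3: [0, 0, 0, -32/7, -20/7]
R5 ← R5 − (1/7)·R3: [0, 0, 0, 48/7, 30/7]
R5 ← R5 + (3/2)·R4: [0, 0, 0, 0, 0]
4 nonzero rows, so rank(B) = 4.
B has 5 columns; by rank–nullity, nullity = 5 − 4 = 1.

1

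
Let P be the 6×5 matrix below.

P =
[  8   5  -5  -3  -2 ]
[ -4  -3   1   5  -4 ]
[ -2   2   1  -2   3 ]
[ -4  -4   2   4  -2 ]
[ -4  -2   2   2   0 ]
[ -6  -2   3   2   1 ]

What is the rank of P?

3

Row reduce to echelon form.
R2 ← R2 + (1/2)·R1: [0, -1/2, -3/2, 7/2, -5]
R3 ← R3 + (1/4)·R1: [0, 13/4, -1/4, -11/4, 5/2]
R4 ← R4 + (1/2)·R1: [0, -3/2, -1/2, 5/2, -3]
R5 ← R5 + (1/2)·R1: [0, 1/2, -1/2, 1/2, -1]
R6 ← R6 + (3/4)·R1: [0, 7/4, -3/4, -1/4, -1/2]
R3 ← R3 + (13/2)·R2: [0, 0, -10, 20, -30]
R4 ← R4 − (3)·R2: [0, 0, 4, -8, 12]
R5 ← R5 + R2: [0, 0, -2, 4, -6]
R6 ← R6 + (7/2)·R2: [0, 0, -6, 12, -18]
R4 ← R4 + (2/5)·R3: [0, 0, 0, 0, 0]
R5 ← R5 − (1/5)·R3: [0, 0, 0, 0, 0]
R6 ← R6 − (3/5)·R3: [0, 0, 0, 0, 0]
Echelon form has 3 nonzero rows, so rank(P) = 3.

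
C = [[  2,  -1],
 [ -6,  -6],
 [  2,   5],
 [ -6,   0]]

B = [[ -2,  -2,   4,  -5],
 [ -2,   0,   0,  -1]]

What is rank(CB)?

2

First compute CB:
[[ -2,  -4,   8,  -9],
 [ 24,  12, -24,  36],
 [-14,  -4,   8, -15],
 [ 12,  12, -24,  30]]
Now row reduce the product.
R2 ← R2 + (12)·R1: [0, -36, 72, -72]
R3 ← R3 − (7)·R1: [0, 24, -48, 48]
R4 ← R4 + (6)·R1: [0, -12, 24, -24]
R3 ← R3 + (2/3)·R2: [0, 0, 0, 0]
R4 ← R4 − (1/3)·R2: [0, 0, 0, 0]
2 nonzero rows, so rank(CB) = 2.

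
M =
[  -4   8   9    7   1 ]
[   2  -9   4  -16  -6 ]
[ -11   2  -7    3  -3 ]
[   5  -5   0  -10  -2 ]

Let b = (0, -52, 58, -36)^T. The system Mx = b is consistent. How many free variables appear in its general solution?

1

Row reduce the augmented matrix [M | b].
R2 ← R2 + (1/2)·R1: [0, -5, 17/2, -25/2, -11/2, -52]
R3 ← R3 − (11/4)·R1: [0, -20, -127/4, -65/4, -23/4, 58]
R4 ← R4 + (5/4)·R1: [0, 5, 45/4, -5/4, -3/4, -36]
R3 ← R3 − (4)·R2: [0, 0, -263/4, 135/4, 65/4, 266]
R4 ← R4 + R2: [0, 0, 79/4, -55/4, -25/4, -88]
R4 ← R4 + (79/263)·R3: [0, 0, 0, -950/263, -360/263, -2130/263]
The echelon form has 4 nonzero rows, and every pivot lies in the first 5 columns, so rank(M) = rank([M|b]) = 4.
The system is consistent.
Free variables = (unknowns) − (rank) = 5 − 4 = 1.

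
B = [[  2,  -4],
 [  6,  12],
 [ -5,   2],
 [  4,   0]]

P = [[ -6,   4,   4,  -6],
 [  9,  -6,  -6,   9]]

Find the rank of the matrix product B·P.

First compute BP:
[[-48,  32,  32, -48],
 [ 72, -48, -48,  72],
 [ 48, -32, -32,  48],
 [-24,  16,  16, -24]]
Now row reduce the product.
R2 ← R2 + (3/2)·R1: [0, 0, 0, 0]
R3 ← R3 + R1: [0, 0, 0, 0]
R4 ← R4 − (1/2)·R1: [0, 0, 0, 0]
1 nonzero row, so rank(BP) = 1.

1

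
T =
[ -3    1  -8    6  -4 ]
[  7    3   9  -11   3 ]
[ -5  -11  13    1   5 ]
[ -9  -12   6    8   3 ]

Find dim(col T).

3

Row reduce to echelon form.
R2 ← R2 + (7/3)·R1: [0, 16/3, -29/3, 3, -19/3]
R3 ← R3 − (5/3)·R1: [0, -38/3, 79/3, -9, 35/3]
R4 ← R4 − (3)·R1: [0, -15, 30, -10, 15]
R3 ← R3 + (19/8)·R2: [0, 0, 27/8, -15/8, -27/8]
R4 ← R4 + (45/16)·R2: [0, 0, 45/16, -25/16, -45/16]
R4 ← R4 − (5/6)·R3: [0, 0, 0, 0, 0]
Echelon form has 3 nonzero rows, so rank(T) = 3.
The column space has dimension equal to the rank: 3.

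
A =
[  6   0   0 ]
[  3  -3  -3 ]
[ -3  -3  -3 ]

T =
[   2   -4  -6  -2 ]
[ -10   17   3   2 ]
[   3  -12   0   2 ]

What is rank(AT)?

First compute AT:
[[ 12, -24, -36, -12],
 [ 27, -27, -27, -18],
 [ 15,  -3,   9,  -6]]
Now row reduce the product.
R2 ← R2 − (9/4)·R1: [0, 27, 54, 9]
R3 ← R3 − (5/4)·R1: [0, 27, 54, 9]
R3 ← R3 − R2: [0, 0, 0, 0]
2 nonzero rows, so rank(AT) = 2.

2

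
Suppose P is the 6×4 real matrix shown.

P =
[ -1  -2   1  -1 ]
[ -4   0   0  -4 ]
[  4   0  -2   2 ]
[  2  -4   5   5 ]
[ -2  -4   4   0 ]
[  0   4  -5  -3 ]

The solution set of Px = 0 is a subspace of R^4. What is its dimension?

1

Row reduce to echelon form.
R2 ← R2 − (4)·R1: [0, 8, -4, 0]
R3 ← R3 + (4)·R1: [0, -8, 2, -2]
R4 ← R4 + (2)·R1: [0, -8, 7, 3]
R5 ← R5 − (2)·R1: [0, 0, 2, 2]
R3 ← R3 + R2: [0, 0, -2, -2]
R4 ← R4 + R2: [0, 0, 3, 3]
R6 ← R6 − (1/2)·R2: [0, 0, -3, -3]
R4 ← R4 + (3/2)·R3: [0, 0, 0, 0]
R5 ← R5 + R3: [0, 0, 0, 0]
R6 ← R6 − (3/2)·R3: [0, 0, 0, 0]
3 nonzero rows, so rank(P) = 3.
P has 4 columns; by rank–nullity, nullity = 4 − 3 = 1.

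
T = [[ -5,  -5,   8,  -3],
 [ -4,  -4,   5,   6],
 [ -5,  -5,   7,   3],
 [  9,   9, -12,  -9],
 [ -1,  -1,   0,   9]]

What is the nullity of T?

Row reduce to echelon form.
R2 ← R2 − (4/5)·R1: [0, 0, -7/5, 42/5]
R3 ← R3 − R1: [0, 0, -1, 6]
R4 ← R4 + (9/5)·R1: [0, 0, 12/5, -72/5]
R5 ← R5 − (1/5)·R1: [0, 0, -8/5, 48/5]
R3 ← R3 − (5/7)·R2: [0, 0, 0, 0]
R4 ← R4 + (12/7)·R2: [0, 0, 0, 0]
R5 ← R5 − (8/7)·R2: [0, 0, 0, 0]
2 nonzero rows, so rank(T) = 2.
T has 4 columns; by rank–nullity, nullity = 4 − 2 = 2.

2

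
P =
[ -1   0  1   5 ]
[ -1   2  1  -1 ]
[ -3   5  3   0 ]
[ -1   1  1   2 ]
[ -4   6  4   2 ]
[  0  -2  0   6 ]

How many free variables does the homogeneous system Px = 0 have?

Row reduce to echelon form.
R2 ← R2 − R1: [0, 2, 0, -6]
R3 ← R3 − (3)·R1: [0, 5, 0, -15]
R4 ← R4 − R1: [0, 1, 0, -3]
R5 ← R5 − (4)·R1: [0, 6, 0, -18]
R3 ← R3 − (5/2)·R2: [0, 0, 0, 0]
R4 ← R4 − (1/2)·R2: [0, 0, 0, 0]
R5 ← R5 − (3)·R2: [0, 0, 0, 0]
R6 ← R6 + R2: [0, 0, 0, 0]
2 nonzero rows, so rank(P) = 2.
P has 4 columns; by rank–nullity, nullity = 4 − 2 = 2.

2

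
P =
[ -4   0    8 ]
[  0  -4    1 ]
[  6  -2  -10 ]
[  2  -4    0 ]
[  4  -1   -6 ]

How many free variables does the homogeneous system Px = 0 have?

Row reduce to echelon form.
R3 ← R3 + (3/2)·R1: [0, -2, 2]
R4 ← R4 + (1/2)·R1: [0, -4, 4]
R5 ← R5 + R1: [0, -1, 2]
R3 ← R3 − (1/2)·R2: [0, 0, 3/2]
R4 ← R4 − R2: [0, 0, 3]
R5 ← R5 − (1/4)·R2: [0, 0, 7/4]
R4 ← R4 − (2)·R3: [0, 0, 0]
R5 ← R5 − (7/6)·R3: [0, 0, 0]
3 nonzero rows, so rank(P) = 3.
P has 3 columns; by rank–nullity, nullity = 3 − 3 = 0.

0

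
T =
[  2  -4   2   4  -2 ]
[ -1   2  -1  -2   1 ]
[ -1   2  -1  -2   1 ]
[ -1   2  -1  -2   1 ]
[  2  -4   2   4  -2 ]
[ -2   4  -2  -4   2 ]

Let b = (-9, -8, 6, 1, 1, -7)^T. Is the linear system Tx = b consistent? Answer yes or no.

no

Row reduce the augmented matrix [T | b].
R2 ← R2 + (1/2)·R1: [0, 0, 0, 0, 0, -25/2]
R3 ← R3 + (1/2)·R1: [0, 0, 0, 0, 0, 3/2]
R4 ← R4 + (1/2)·R1: [0, 0, 0, 0, 0, -7/2]
R5 ← R5 − R1: [0, 0, 0, 0, 0, 10]
R6 ← R6 + R1: [0, 0, 0, 0, 0, -16]
R3 ← R3 + (3/25)·R2: [0, 0, 0, 0, 0, 0]
R4 ← R4 − (7/25)·R2: [0, 0, 0, 0, 0, 0]
R5 ← R5 + (4/5)·R2: [0, 0, 0, 0, 0, 0]
R6 ← R6 − (32/25)·R2: [0, 0, 0, 0, 0, 0]
The echelon form has 2 nonzero rows; the last pivot sits in the augmented column, so rank(T) = 1 but rank([T|b]) = 2.
Since the ranks differ, the system is inconsistent.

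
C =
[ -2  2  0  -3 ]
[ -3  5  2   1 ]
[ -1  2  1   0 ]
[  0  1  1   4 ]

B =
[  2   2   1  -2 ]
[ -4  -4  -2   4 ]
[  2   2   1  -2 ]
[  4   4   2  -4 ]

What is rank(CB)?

1

First compute CB:
[[-24, -24, -12,  24],
 [-18, -18,  -9,  18],
 [ -8,  -8,  -4,   8],
 [ 14,  14,   7, -14]]
Now row reduce the product.
R2 ← R2 − (3/4)·R1: [0, 0, 0, 0]
R3 ← R3 − (1/3)·R1: [0, 0, 0, 0]
R4 ← R4 + (7/12)·R1: [0, 0, 0, 0]
1 nonzero row, so rank(CB) = 1.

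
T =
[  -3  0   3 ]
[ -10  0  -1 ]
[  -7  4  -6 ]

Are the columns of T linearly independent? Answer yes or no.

Row reduce T to echelon form.
R2 ← R2 − (10/3)·R1: [0, 0, -11]
R3 ← R3 − (7/3)·R1: [0, 4, -13]
Swap R2 ↔ R3
3 pivots among 3 columns.
Every column is a pivot column, so the columns are linearly independent.

yes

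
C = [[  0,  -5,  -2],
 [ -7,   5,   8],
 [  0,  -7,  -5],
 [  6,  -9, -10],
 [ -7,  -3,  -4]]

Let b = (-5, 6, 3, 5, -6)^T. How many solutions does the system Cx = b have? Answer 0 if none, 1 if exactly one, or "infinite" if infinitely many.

Row reduce the augmented matrix [C | b].
Swap R1 ↔ R2
R4 ← R4 + (6/7)·R1: [0, -33/7, -22/7, 71/7]
R5 ← R5 − R1: [0, -8, -12, -12]
R3 ← R3 − (7/5)·R2: [0, 0, -11/5, 10]
R4 ← R4 − (33/35)·R2: [0, 0, -44/35, 104/7]
R5 ← R5 − (8/5)·R2: [0, 0, -44/5, -4]
R4 ← R4 − (4/7)·R3: [0, 0, 0, 64/7]
R5 ← R5 − (4)·R3: [0, 0, 0, -44]
R5 ← R5 + (77/16)·R4: [0, 0, 0, 0]
The echelon form has 4 nonzero rows; the last pivot sits in the augmented column, so rank(C) = 3 but rank([C|b]) = 4.
Since the ranks differ, the system is inconsistent.
It has no solutions.

0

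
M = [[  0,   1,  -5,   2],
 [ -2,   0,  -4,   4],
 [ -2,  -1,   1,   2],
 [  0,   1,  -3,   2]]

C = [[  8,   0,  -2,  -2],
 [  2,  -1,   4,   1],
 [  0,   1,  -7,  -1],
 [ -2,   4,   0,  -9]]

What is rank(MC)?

3

First compute MC:
[[ -2,   2,  39, -12],
 [-24,  12,  32, -28],
 [-22,  10,  -7, -16],
 [ -2,   4,  25, -14]]
Now row reduce the product.
R2 ← R2 − (12)·R1: [0, -12, -436, 116]
R3 ← R3 − (11)·R1: [0, -12, -436, 116]
R4 ← R4 − R1: [0, 2, -14, -2]
R3 ← R3 − R2: [0, 0, 0, 0]
R4 ← R4 + (1/6)·R2: [0, 0, -260/3, 52/3]
Swap R3 ↔ R4
3 nonzero rows, so rank(MC) = 3.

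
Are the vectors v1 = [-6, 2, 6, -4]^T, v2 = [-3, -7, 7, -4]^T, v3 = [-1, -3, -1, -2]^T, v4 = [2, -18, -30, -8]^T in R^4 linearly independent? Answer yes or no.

no

Form the matrix with these vectors as rows and row reduce.
R2 ← R2 − (1/2)·R1: [0, -8, 4, -2]
R3 ← R3 − (1/6)·R1: [0, -10/3, -2, -4/3]
R4 ← R4 + (1/3)·R1: [0, -52/3, -28, -28/3]
R3 ← R3 − (5/12)·R2: [0, 0, -11/3, -1/2]
R4 ← R4 − (13/6)·R2: [0, 0, -110/3, -5]
R4 ← R4 − (10)·R3: [0, 0, 0, 0]
3 nonzero rows, so the 4 vectors span a space of dimension 3.
Since 3 < 4, the vectors are linearly dependent.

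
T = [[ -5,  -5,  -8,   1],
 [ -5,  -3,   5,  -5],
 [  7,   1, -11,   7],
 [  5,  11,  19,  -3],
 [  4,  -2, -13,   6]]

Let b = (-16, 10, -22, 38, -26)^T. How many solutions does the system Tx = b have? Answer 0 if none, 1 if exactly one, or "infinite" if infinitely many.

Row reduce the augmented matrix [T | b].
R2 ← R2 − R1: [0, 2, 13, -6, 26]
R3 ← R3 + (7/5)·R1: [0, -6, -111/5, 42/5, -222/5]
R4 ← R4 + R1: [0, 6, 11, -2, 22]
R5 ← R5 + (4/5)·R1: [0, -6, -97/5, 34/5, -194/5]
R3 ← R3 + (3)·R2: [0, 0, 84/5, -48/5, 168/5]
R4 ← R4 − (3)·R2: [0, 0, -28, 16, -56]
R5 ← R5 + (3)·R2: [0, 0, 98/5, -56/5, 196/5]
R4 ← R4 + (5/3)·R3: [0, 0, 0, 0, 0]
R5 ← R5 − (7/6)·R3: [0, 0, 0, 0, 0]
The echelon form has 3 nonzero rows, and every pivot lies in the first 4 columns, so rank(T) = rank([T|b]) = 3.
The system is consistent.
rank = 3 < 4 unknowns, so there are infinitely many solutions.

infinite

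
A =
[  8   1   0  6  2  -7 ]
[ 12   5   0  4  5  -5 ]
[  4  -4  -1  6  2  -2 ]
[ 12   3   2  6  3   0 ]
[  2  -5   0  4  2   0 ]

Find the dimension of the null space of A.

1

Row reduce to echelon form.
R2 ← R2 − (3/2)·R1: [0, 7/2, 0, -5, 2, 11/2]
R3 ← R3 − (1/2)·R1: [0, -9/2, -1, 3, 1, 3/2]
R4 ← R4 − (3/2)·R1: [0, 3/2, 2, -3, 0, 21/2]
R5 ← R5 − (1/4)·R1: [0, -21/4, 0, 5/2, 3/2, 7/4]
R3 ← R3 + (9/7)·R2: [0, 0, -1, -24/7, 25/7, 60/7]
R4 ← R4 − (3/7)·R2: [0, 0, 2, -6/7, -6/7, 57/7]
R5 ← R5 + (3/2)·R2: [0, 0, 0, -5, 9/2, 10]
R4 ← R4 + (2)·R3: [0, 0, 0, -54/7, 44/7, 177/7]
R5 ← R5 − (35/54)·R4: [0, 0, 0, 0, 23/54, -115/18]
5 nonzero rows, so rank(A) = 5.
A has 6 columns; by rank–nullity, nullity = 6 − 5 = 1.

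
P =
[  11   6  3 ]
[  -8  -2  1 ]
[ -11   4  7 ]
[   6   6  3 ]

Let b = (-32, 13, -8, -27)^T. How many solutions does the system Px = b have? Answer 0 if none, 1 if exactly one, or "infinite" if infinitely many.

1

Row reduce the augmented matrix [P | b].
R2 ← R2 + (8/11)·R1: [0, 26/11, 35/11, -113/11]
R3 ← R3 + R1: [0, 10, 10, -40]
R4 ← R4 − (6/11)·R1: [0, 30/11, 15/11, -105/11]
R3 ← R3 − (55/13)·R2: [0, 0, -45/13, 45/13]
R4 ← R4 − (15/13)·R2: [0, 0, -30/13, 30/13]
R4 ← R4 − (2/3)·R3: [0, 0, 0, 0]
The echelon form has 3 nonzero rows, and every pivot lies in the first 3 columns, so rank(P) = rank([P|b]) = 3.
The system is consistent.
rank = 3 = number of unknowns, so the solution is unique.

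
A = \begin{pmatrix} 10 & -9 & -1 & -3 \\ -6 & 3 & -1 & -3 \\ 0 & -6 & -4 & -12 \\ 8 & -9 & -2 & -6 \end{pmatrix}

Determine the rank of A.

2

Row reduce to echelon form.
R2 ← R2 + (3/5)·R1: [0, -12/5, -8/5, -24/5]
R4 ← R4 − (4/5)·R1: [0, -9/5, -6/5, -18/5]
R3 ← R3 − (5/2)·R2: [0, 0, 0, 0]
R4 ← R4 − (3/4)·R2: [0, 0, 0, 0]
Echelon form has 2 nonzero rows, so rank(A) = 2.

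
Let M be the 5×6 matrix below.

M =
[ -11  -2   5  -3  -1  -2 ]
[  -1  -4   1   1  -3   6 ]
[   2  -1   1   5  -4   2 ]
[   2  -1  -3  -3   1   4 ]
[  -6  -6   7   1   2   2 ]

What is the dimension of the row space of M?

Row reduce to echelon form.
R2 ← R2 − (1/11)·R1: [0, -42/11, 6/11, 14/11, -32/11, 68/11]
R3 ← R3 + (2/11)·R1: [0, -15/11, 21/11, 49/11, -46/11, 18/11]
R4 ← R4 + (2/11)·R1: [0, -15/11, -23/11, -39/11, 9/11, 40/11]
R5 ← R5 − (6/11)·R1: [0, -54/11, 47/11, 29/11, 28/11, 34/11]
R3 ← R3 − (5/14)·R2: [0, 0, 12/7, 4, -22/7, -4/7]
R4 ← R4 − (5/14)·R2: [0, 0, -16/7, -4, 13/7, 10/7]
R5 ← R5 − (9/7)·R2: [0, 0, 25/7, 1, 44/7, -34/7]
R4 ← R4 + (4/3)·R3: [0, 0, 0, 4/3, -7/3, 2/3]
R5 ← R5 − (25/12)·R3: [0, 0, 0, -22/3, 77/6, -11/3]
R5 ← R5 + (11/2)·R4: [0, 0, 0, 0, 0, 0]
Echelon form has 4 nonzero rows, so rank(M) = 4.
The row space has dimension equal to the rank: 4.

4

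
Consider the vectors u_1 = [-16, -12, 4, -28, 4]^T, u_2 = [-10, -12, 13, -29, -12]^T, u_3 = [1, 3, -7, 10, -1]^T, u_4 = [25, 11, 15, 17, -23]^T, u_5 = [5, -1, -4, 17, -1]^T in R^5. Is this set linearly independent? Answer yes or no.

Form the matrix with these vectors as rows and row reduce.
R2 ← R2 − (5/8)·R1: [0, -9/2, 21/2, -23/2, -29/2]
R3 ← R3 + (1/16)·R1: [0, 9/4, -27/4, 33/4, -3/4]
R4 ← R4 + (25/16)·R1: [0, -31/4, 85/4, -107/4, -67/4]
R5 ← R5 + (5/16)·R1: [0, -19/4, -11/4, 33/4, 1/4]
R3 ← R3 + (1/2)·R2: [0, 0, -3/2, 5/2, -8]
R4 ← R4 − (31/18)·R2: [0, 0, 19/6, -125/18, 74/9]
R5 ← R5 − (19/18)·R2: [0, 0, -83/6, 367/18, 140/9]
R4 ← R4 + (19/9)·R3: [0, 0, 0, -5/3, -26/3]
R5 ← R5 − (83/9)·R3: [0, 0, 0, -8/3, 268/3]
R5 ← R5 − (8/5)·R4: [0, 0, 0, 0, 516/5]
5 nonzero rows, so the 5 vectors span a space of dimension 5.
Since 5 = 5, the vectors are linearly independent.

yes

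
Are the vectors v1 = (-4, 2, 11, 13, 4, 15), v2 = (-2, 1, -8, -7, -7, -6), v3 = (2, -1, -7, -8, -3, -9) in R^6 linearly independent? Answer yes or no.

no

Form the matrix with these vectors as rows and row reduce.
R2 ← R2 − (1/2)·R1: [0, 0, -27/2, -27/2, -9, -27/2]
R3 ← R3 + (1/2)·R1: [0, 0, -3/2, -3/2, -1, -3/2]
R3 ← R3 − (1/9)·R2: [0, 0, 0, 0, 0, 0]
2 nonzero rows, so the 3 vectors span a space of dimension 2.
Since 2 < 3, the vectors are linearly dependent.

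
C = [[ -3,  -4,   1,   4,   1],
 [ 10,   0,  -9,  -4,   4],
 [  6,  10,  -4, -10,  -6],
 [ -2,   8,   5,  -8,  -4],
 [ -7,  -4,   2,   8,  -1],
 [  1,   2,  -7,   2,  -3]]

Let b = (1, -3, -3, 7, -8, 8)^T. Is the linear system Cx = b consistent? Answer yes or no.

Row reduce the augmented matrix [C | b].
R2 ← R2 + (10/3)·R1: [0, -40/3, -17/3, 28/3, 22/3, 1/3]
R3 ← R3 + (2)·R1: [0, 2, -2, -2, -4, -1]
R4 ← R4 − (2/3)·R1: [0, 32/3, 13/3, -32/3, -14/3, 19/3]
R5 ← R5 − (7/3)·R1: [0, 16/3, -1/3, -4/3, -10/3, -31/3]
R6 ← R6 + (1/3)·R1: [0, 2/3, -20/3, 10/3, -8/3, 25/3]
R3 ← R3 + (3/20)·R2: [0, 0, -57/20, -3/5, -29/10, -19/20]
R4 ← R4 + (4/5)·R2: [0, 0, -1/5, -16/5, 6/5, 33/5]
R5 ← R5 + (2/5)·R2: [0, 0, -13/5, 12/5, -2/5, -51/5]
R6 ← R6 + (1/20)·R2: [0, 0, -139/20, 19/5, -23/10, 167/20]
R4 ← R4 − (4/57)·R3: [0, 0, 0, -60/19, 80/57, 20/3]
R5 ← R5 − (52/57)·R3: [0, 0, 0, 56/19, 128/57, -28/3]
R6 ← R6 − (139/57)·R3: [0, 0, 0, 100/19, 272/57, 32/3]
R5 ← R5 + (14/15)·R4: [0, 0, 0, 0, 32/9, -28/9]
R6 ← R6 + (5/3)·R4: [0, 0, 0, 0, 64/9, 196/9]
R6 ← R6 − (2)·R5: [0, 0, 0, 0, 0, 28]
The echelon form has 6 nonzero rows; the last pivot sits in the augmented column, so rank(C) = 5 but rank([C|b]) = 6.
Since the ranks differ, the system is inconsistent.

no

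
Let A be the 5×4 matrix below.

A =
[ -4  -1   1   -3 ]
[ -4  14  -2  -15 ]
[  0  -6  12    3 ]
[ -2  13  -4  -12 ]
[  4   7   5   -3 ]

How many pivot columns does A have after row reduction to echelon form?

3

Row reduce to echelon form.
R2 ← R2 − R1: [0, 15, -3, -12]
R4 ← R4 − (1/2)·R1: [0, 27/2, -9/2, -21/2]
R5 ← R5 + R1: [0, 6, 6, -6]
R3 ← R3 + (2/5)·R2: [0, 0, 54/5, -9/5]
R4 ← R4 − (9/10)·R2: [0, 0, -9/5, 3/10]
R5 ← R5 − (2/5)·R2: [0, 0, 36/5, -6/5]
R4 ← R4 + (1/6)·R3: [0, 0, 0, 0]
R5 ← R5 − (2/3)·R3: [0, 0, 0, 0]
Echelon form has 3 nonzero rows, so rank(A) = 3.
Each nonzero row contributes one pivot column: 3 pivot columns.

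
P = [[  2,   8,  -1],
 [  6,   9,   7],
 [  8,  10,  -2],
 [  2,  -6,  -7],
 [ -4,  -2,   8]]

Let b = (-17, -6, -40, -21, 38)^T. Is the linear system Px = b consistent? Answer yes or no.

yes

Row reduce the augmented matrix [P | b].
R2 ← R2 − (3)·R1: [0, -15, 10, 45]
R3 ← R3 − (4)·R1: [0, -22, 2, 28]
R4 ← R4 − R1: [0, -14, -6, -4]
R5 ← R5 + (2)·R1: [0, 14, 6, 4]
R3 ← R3 − (22/15)·R2: [0, 0, -38/3, -38]
R4 ← R4 − (14/15)·R2: [0, 0, -46/3, -46]
R5 ← R5 + (14/15)·R2: [0, 0, 46/3, 46]
R4 ← R4 − (23/19)·R3: [0, 0, 0, 0]
R5 ← R5 + (23/19)·R3: [0, 0, 0, 0]
The echelon form has 3 nonzero rows, and every pivot lies in the first 3 columns, so rank(P) = rank([P|b]) = 3.
The system is consistent.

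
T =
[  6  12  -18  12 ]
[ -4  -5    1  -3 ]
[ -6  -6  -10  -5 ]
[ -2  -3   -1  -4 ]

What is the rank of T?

3

Row reduce to echelon form.
R2 ← R2 + (2/3)·R1: [0, 3, -11, 5]
R3 ← R3 + R1: [0, 6, -28, 7]
R4 ← R4 + (1/3)·R1: [0, 1, -7, 0]
R3 ← R3 − (2)·R2: [0, 0, -6, -3]
R4 ← R4 − (1/3)·R2: [0, 0, -10/3, -5/3]
R4 ← R4 − (5/9)·R3: [0, 0, 0, 0]
Echelon form has 3 nonzero rows, so rank(T) = 3.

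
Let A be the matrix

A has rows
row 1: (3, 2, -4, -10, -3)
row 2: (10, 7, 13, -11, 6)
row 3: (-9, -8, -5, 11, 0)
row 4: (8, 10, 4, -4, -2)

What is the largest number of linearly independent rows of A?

Row reduce to echelon form.
R2 ← R2 − (10/3)·R1: [0, 1/3, 79/3, 67/3, 16]
R3 ← R3 + (3)·R1: [0, -2, -17, -19, -9]
R4 ← R4 − (8/3)·R1: [0, 14/3, 44/3, 68/3, 6]
R3 ← R3 + (6)·R2: [0, 0, 141, 115, 87]
R4 ← R4 − (14)·R2: [0, 0, -354, -290, -218]
R4 ← R4 + (118/47)·R3: [0, 0, 0, -60/47, 20/47]
Echelon form has 4 nonzero rows, so rank(A) = 4.
The rank gives the maximum number of linearly independent rows: 4.

4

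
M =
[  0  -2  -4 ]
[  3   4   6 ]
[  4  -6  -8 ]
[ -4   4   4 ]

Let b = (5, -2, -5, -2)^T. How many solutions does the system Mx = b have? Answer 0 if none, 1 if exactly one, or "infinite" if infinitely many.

Row reduce the augmented matrix [M | b].
Swap R1 ↔ R2
R3 ← R3 − (4/3)·R1: [0, -34/3, -16, -7/3]
R4 ← R4 + (4/3)·R1: [0, 28/3, 12, -14/3]
R3 ← R3 − (17/3)·R2: [0, 0, 20/3, -92/3]
R4 ← R4 + (14/3)·R2: [0, 0, -20/3, 56/3]
R4 ← R4 + R3: [0, 0, 0, -12]
The echelon form has 4 nonzero rows; the last pivot sits in the augmented column, so rank(M) = 3 but rank([M|b]) = 4.
Since the ranks differ, the system is inconsistent.
It has no solutions.

0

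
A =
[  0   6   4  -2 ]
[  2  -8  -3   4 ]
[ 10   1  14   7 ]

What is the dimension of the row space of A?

Row reduce to echelon form.
Swap R1 ↔ R2
R3 ← R3 − (5)·R1: [0, 41, 29, -13]
R3 ← R3 − (41/6)·R2: [0, 0, 5/3, 2/3]
Echelon form has 3 nonzero rows, so rank(A) = 3.
The row space has dimension equal to the rank: 3.

3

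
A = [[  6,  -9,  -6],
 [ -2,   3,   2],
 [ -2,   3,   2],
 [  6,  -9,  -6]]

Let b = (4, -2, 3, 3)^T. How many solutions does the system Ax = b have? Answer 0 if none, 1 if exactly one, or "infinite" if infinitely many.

0

Row reduce the augmented matrix [A | b].
R2 ← R2 + (1/3)·R1: [0, 0, 0, -2/3]
R3 ← R3 + (1/3)·R1: [0, 0, 0, 13/3]
R4 ← R4 − R1: [0, 0, 0, -1]
R3 ← R3 + (13/2)·R2: [0, 0, 0, 0]
R4 ← R4 − (3/2)·R2: [0, 0, 0, 0]
The echelon form has 2 nonzero rows; the last pivot sits in the augmented column, so rank(A) = 1 but rank([A|b]) = 2.
Since the ranks differ, the system is inconsistent.
It has no solutions.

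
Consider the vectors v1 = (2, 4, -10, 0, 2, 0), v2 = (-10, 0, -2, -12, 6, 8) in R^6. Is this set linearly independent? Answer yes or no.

yes

Form the matrix with these vectors as rows and row reduce.
R2 ← R2 + (5)·R1: [0, 20, -52, -12, 16, 8]
2 nonzero rows, so the 2 vectors span a space of dimension 2.
Since 2 = 2, the vectors are linearly independent.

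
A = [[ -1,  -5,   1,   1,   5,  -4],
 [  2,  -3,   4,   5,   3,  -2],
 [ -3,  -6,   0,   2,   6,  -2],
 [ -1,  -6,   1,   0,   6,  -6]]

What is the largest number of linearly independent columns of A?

Row reduce to echelon form.
R2 ← R2 + (2)·R1: [0, -13, 6, 7, 13, -10]
R3 ← R3 − (3)·R1: [0, 9, -3, -1, -9, 10]
R4 ← R4 − R1: [0, -1, 0, -1, 1, -2]
R3 ← R3 + (9/13)·R2: [0, 0, 15/13, 50/13, 0, 40/13]
R4 ← R4 − (1/13)·R2: [0, 0, -6/13, -20/13, 0, -16/13]
R4 ← R4 + (2/5)·R3: [0, 0, 0, 0, 0, 0]
Echelon form has 3 nonzero rows, so rank(A) = 3.
The rank gives the maximum number of linearly independent columns: 3.

3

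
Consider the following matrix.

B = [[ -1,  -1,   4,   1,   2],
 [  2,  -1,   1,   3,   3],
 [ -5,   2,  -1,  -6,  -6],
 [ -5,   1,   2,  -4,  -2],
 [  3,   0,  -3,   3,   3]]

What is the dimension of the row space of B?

4

Row reduce to echelon form.
R2 ← R2 + (2)·R1: [0, -3, 9, 5, 7]
R3 ← R3 − (5)·R1: [0, 7, -21, -11, -16]
R4 ← R4 − (5)·R1: [0, 6, -18, -9, -12]
R5 ← R5 + (3)·R1: [0, -3, 9, 6, 9]
R3 ← R3 + (7/3)·R2: [0, 0, 0, 2/3, 1/3]
R4 ← R4 + (2)·R2: [0, 0, 0, 1, 2]
R5 ← R5 − R2: [0, 0, 0, 1, 2]
R4 ← R4 − (3/2)·R3: [0, 0, 0, 0, 3/2]
R5 ← R5 − (3/2)·R3: [0, 0, 0, 0, 3/2]
R5 ← R5 − R4: [0, 0, 0, 0, 0]
Echelon form has 4 nonzero rows, so rank(B) = 4.
The row space has dimension equal to the rank: 4.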